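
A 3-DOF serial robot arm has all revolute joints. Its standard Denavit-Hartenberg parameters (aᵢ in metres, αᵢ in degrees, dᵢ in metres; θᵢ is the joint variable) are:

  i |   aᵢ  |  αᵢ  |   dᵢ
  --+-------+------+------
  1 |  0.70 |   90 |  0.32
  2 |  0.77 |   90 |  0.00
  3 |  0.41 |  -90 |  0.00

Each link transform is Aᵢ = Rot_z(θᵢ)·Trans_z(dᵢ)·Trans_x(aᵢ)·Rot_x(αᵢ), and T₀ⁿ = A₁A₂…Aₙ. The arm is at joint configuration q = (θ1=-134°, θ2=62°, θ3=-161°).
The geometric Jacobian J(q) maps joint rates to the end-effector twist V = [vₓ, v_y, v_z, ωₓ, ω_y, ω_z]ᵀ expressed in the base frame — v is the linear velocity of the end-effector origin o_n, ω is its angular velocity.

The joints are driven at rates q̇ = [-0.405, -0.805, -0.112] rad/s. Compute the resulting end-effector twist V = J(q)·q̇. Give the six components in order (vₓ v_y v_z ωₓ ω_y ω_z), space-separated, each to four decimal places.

-0.5089 0.0483 -0.1577 0.6478 -0.4881 -0.3524

o_n = [-0.5149, -0.7254, 0.6576]
J₁: ẑ×o_n = [0.7254, -0.5149, 0.0000], ω = ẑ
J2: z=[-0.7193, 0.6947, 0.0000] o=[-0.4863, -0.5035, 0.3200] → [0.2345, 0.2428, 0.1795, -0.7193, 0.6947, 0.0000]
J3: z=[-0.6133, -0.6351, -0.4695] o=[-0.7374, -0.7636, 0.9999] → [0.2353, -0.3144, 0.1179, -0.6133, -0.6351, -0.4695]
V = J·q̇ = [-0.5089, 0.0483, -0.1577, 0.6478, -0.4881, -0.3524]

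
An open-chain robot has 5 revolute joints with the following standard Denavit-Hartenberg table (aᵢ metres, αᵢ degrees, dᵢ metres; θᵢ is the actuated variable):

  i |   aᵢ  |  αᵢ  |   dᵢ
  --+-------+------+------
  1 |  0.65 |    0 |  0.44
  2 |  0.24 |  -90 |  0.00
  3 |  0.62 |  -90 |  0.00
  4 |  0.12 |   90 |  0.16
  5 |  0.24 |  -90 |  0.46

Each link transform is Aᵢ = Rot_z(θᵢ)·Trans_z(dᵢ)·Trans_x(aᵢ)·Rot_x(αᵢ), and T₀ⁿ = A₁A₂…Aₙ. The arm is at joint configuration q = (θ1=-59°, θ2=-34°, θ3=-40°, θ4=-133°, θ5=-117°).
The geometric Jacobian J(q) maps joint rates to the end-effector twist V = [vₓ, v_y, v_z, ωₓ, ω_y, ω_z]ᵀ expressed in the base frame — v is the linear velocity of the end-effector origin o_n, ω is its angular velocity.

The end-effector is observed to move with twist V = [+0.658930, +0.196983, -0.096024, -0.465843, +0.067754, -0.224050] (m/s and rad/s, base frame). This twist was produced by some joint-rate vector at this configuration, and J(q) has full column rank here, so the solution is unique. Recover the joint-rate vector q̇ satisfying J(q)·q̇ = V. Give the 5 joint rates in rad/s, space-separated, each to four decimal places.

0.3600 0.0880 -0.0350 0.4870 0.6360

o_n = [0.0077, -0.9574, 0.6587]
J₁: ẑ×o_n = [0.9574, 0.0077, -0.0000], ω = ẑ
J2: z=[0.0000, 0.0000, 1.0000] o=[0.3348, -0.5572, 0.4400] → [0.4003, -0.3270, 0.0000, 0.0000, 0.0000, 1.0000]
J3: z=[0.9986, -0.0523, 0.0000] o=[0.3222, -0.7968, 0.4400] → [-0.0114, -0.2184, -0.1769, 0.9986, -0.0523, 0.0000]
J4: z=[-0.0336, -0.6419, -0.7660] o=[0.2974, -1.2711, 0.8385] → [0.3557, 0.2158, -0.1965, -0.0336, -0.6419, -0.7660]
J5: z=[-0.6517, 0.5952, -0.4701] o=[0.3829, -1.3158, 0.6634] → [0.1657, 0.1733, -0.0103, -0.6517, 0.5952, -0.4701]
q̇ = J⁺·V = [0.3600, 0.0880, -0.0350, 0.4870, 0.6360]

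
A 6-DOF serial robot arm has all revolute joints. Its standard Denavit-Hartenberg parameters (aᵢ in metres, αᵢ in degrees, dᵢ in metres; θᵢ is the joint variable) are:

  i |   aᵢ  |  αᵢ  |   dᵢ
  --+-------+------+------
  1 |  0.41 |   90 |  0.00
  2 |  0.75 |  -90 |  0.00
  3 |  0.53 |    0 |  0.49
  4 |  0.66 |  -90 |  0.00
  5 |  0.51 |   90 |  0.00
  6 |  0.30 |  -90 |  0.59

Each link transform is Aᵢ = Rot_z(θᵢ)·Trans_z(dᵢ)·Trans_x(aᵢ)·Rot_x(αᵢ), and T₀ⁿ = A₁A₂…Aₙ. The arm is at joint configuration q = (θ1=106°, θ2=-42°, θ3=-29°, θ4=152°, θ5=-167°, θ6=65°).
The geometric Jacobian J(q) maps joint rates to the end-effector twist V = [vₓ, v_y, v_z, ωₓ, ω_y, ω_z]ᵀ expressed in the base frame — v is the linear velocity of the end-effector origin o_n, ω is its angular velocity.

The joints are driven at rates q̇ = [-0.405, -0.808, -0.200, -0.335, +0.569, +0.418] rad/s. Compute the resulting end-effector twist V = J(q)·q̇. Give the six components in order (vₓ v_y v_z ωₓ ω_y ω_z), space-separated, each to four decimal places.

0.7628 -0.3616 -0.2583 -0.1419 -1.0260 -0.8202

o_n = [0.1284, 1.3051, -0.6500]
J₁: ẑ×o_n = [-1.3051, 0.1284, 0.0000], ω = ẑ
J2: z=[0.9613, 0.2756, 0.0000] o=[-0.1130, 0.3941, 0.0000] → [-0.1792, 0.6248, 0.8092, 0.9613, 0.2756, 0.0000]
J3: z=[-0.1844, 0.6432, 0.7431] o=[-0.2666, 0.9299, -0.5018] → [-0.3742, 0.2663, -0.3233, -0.1844, 0.6432, 0.7431]
J4: z=[-0.1844, 0.6432, 0.7431] o=[-0.2050, 1.6470, -0.4479] → [0.1241, 0.2105, -0.1514, -0.1844, 0.6432, 0.7431]
J5: z=[0.6953, -0.4490, 0.5612] o=[-0.6634, 1.2377, -0.2074] → [0.1609, 0.7522, 0.4024, 0.6953, -0.4490, 0.5612]
J6: z=[0.3360, -0.4872, -0.8061] o=[-0.3394, 1.6197, -0.3032] → [-0.0846, -0.2606, 0.1222, 0.3360, -0.4872, -0.8061]
V = J·q̇ = [0.7628, -0.3616, -0.2583, -0.1419, -1.0260, -0.8202]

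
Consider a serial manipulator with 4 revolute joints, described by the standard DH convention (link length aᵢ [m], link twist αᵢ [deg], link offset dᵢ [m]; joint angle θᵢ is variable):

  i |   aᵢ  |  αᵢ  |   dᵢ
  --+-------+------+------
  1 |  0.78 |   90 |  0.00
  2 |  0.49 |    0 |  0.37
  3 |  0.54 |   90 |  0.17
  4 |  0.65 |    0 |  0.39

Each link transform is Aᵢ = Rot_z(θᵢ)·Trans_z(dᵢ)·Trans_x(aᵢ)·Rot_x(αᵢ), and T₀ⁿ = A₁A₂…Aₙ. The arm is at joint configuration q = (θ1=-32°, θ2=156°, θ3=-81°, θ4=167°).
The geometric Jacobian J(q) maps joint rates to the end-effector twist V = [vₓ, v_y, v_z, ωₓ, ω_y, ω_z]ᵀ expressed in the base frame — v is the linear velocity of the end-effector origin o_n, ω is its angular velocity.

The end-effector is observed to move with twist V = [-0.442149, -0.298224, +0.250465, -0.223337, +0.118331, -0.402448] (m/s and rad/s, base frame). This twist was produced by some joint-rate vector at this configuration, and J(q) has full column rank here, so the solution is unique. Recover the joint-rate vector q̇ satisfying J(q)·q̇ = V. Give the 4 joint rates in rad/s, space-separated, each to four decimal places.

-0.4700 -0.4630 0.4810 -0.2610

o_n = [0.2172, -0.9449, 0.0082]
J₁: ẑ×o_n = [0.9449, 0.2172, -0.0000], ω = ẑ
J2: z=[-0.5299, -0.8480, 0.0000] o=[0.6615, -0.4133, 0.0000] → [-0.0070, 0.0043, -0.0951, -0.5299, -0.8480, 0.0000]
J3: z=[-0.5299, -0.8480, 0.0000] o=[0.0858, -0.4899, 0.1993] → [0.1621, -0.1013, 0.3526, -0.5299, -0.8480, 0.0000]
J4: z=[0.8192, -0.5119, -0.2588] o=[0.1142, -0.7081, 0.7209] → [0.3035, 0.5572, -0.1412, 0.8192, -0.5119, -0.2588]
q̇ = J⁺·V = [-0.4700, -0.4630, 0.4810, -0.2610]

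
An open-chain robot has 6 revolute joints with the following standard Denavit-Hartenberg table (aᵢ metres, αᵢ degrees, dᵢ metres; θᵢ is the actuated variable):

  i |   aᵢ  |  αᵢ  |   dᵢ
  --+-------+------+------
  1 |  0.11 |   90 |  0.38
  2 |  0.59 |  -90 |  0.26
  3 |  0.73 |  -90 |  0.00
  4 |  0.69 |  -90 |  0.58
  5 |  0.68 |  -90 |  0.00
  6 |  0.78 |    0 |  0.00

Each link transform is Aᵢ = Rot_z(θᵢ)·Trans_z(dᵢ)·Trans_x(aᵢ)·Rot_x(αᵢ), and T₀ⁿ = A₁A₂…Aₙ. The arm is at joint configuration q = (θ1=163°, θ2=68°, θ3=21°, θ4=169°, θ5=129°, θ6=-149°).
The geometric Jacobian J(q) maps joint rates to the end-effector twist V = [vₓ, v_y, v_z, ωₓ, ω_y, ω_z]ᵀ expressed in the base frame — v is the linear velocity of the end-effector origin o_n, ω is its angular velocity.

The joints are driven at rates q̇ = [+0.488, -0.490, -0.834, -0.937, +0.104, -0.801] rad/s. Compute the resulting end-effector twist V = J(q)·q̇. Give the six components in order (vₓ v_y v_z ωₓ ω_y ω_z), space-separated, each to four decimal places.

-1.3003 0.0872 -0.3941 -0.4121 1.2569 0.1021

o_n = [-0.0815, -0.2544, 0.8215]
J₁: ẑ×o_n = [0.2544, -0.0815, 0.0000], ω = ẑ
J2: z=[0.2924, 0.9563, 0.0000] o=[-0.1052, 0.0322, 0.3800] → [0.4222, -0.1291, -0.1064, 0.2924, 0.9563, 0.0000]
J3: z=[0.8867, -0.2711, 0.3746] o=[-0.2405, 0.3454, 0.9270] → [0.2533, 0.1531, -0.4887, 0.8867, -0.2711, 0.3746]
J4: z=[-0.1446, -0.9320, -0.3323] o=[-0.5612, 0.1699, 1.5589] → [0.5463, -0.2660, 0.5084, -0.1446, -0.9320, -0.3323]
J5: z=[0.9542, -0.2202, 0.2026] o=[-0.4643, -0.1721, 0.7306] → [-0.0034, -0.0092, 0.0058, 0.9542, -0.2202, 0.2026]
J6: z=[-0.2946, -0.8102, 0.5068] o=[-0.5000, 0.1973, 1.3004] → [0.6169, 0.0710, 0.4721, -0.2946, -0.8102, 0.5068]
V = J·q̇ = [-1.3003, 0.0872, -0.3941, -0.4121, 1.2569, 0.1021]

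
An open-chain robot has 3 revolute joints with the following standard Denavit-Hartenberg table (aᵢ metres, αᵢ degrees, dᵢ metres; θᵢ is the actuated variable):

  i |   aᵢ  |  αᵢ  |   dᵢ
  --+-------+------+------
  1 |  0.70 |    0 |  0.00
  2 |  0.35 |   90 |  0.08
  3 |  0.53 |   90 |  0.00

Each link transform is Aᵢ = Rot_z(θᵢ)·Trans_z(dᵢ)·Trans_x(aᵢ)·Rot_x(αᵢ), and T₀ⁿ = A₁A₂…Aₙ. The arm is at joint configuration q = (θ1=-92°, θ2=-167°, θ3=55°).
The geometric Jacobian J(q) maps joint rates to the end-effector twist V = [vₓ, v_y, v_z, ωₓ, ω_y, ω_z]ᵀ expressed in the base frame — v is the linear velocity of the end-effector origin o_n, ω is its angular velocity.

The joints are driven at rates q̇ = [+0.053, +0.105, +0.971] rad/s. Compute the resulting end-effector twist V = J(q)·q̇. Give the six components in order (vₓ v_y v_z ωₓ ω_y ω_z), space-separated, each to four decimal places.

o_n = [-0.1492, -0.0576, 0.5142]
J₁: ẑ×o_n = [0.0576, -0.1492, 0.0000], ω = ẑ
J2: z=[0.0000, 0.0000, 1.0000] o=[-0.0244, -0.6996, 0.0000] → [-0.6420, -0.1248, 0.0000, 0.0000, 0.0000, 1.0000]
J3: z=[0.9816, 0.1908, 0.0000] o=[-0.0912, -0.3560, 0.0800] → [0.0828, -0.4262, 0.3040, 0.9816, 0.1908, 0.0000]
V = J·q̇ = [0.0161, -0.4348, 0.2952, 0.9532, 0.1853, 0.1580]

0.0161 -0.4348 0.2952 0.9532 0.1853 0.1580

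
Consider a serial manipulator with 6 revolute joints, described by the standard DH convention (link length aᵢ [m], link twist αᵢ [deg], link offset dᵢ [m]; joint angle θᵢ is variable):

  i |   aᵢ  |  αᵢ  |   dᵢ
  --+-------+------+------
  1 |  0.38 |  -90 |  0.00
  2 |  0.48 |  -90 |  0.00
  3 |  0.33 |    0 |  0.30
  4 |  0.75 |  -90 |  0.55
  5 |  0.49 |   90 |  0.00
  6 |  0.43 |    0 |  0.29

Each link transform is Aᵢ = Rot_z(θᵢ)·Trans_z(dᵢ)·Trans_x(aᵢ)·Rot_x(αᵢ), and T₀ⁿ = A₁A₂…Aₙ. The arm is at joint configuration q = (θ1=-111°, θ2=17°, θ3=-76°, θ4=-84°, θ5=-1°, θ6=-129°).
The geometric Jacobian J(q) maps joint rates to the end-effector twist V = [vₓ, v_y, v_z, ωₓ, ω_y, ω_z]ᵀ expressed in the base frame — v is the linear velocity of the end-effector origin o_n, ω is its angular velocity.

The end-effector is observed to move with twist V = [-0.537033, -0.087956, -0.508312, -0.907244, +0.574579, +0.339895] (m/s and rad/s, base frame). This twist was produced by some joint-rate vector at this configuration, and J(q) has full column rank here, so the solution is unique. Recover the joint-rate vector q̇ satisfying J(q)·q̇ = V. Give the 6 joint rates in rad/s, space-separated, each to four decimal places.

o_n = [0.4552, 0.2483, -0.9591]
J₁: ẑ×o_n = [-0.2483, 0.4552, 0.0000], ω = ẑ
J2: z=[0.9336, -0.3584, 0.0000] o=[-0.1362, -0.3548, 0.0000] → [0.3437, 0.8954, 0.7749, 0.9336, -0.3584, 0.0000]
J3: z=[0.1048, 0.2730, -0.9563] o=[-0.3007, -0.7833, -0.1403] → [0.7630, -0.6370, -0.0982, 0.1048, 0.2730, -0.9563]
J4: z=[0.1048, 0.2730, -0.9563] o=[0.0023, -0.8874, -0.4506] → [0.9472, -0.3798, -0.0046, 0.1048, 0.2730, -0.9563]
J5: z=[0.7601, -0.6421, -0.1000] o=[0.5410, -0.2000, -0.7705] → [0.1660, 0.1520, 0.2856, 0.7601, -0.6421, -0.1000]
J6: z=[0.0936, 0.2604, -0.9610] o=[0.8561, 0.1533, -0.6441] → [0.0092, 0.4147, 0.1133, 0.0936, 0.2604, -0.9610]
q̇ = J⁺·V = [0.4070, -0.5340, -0.2390, 0.0190, -0.5500, 0.3460]

0.4070 -0.5340 -0.2390 0.0190 -0.5500 0.3460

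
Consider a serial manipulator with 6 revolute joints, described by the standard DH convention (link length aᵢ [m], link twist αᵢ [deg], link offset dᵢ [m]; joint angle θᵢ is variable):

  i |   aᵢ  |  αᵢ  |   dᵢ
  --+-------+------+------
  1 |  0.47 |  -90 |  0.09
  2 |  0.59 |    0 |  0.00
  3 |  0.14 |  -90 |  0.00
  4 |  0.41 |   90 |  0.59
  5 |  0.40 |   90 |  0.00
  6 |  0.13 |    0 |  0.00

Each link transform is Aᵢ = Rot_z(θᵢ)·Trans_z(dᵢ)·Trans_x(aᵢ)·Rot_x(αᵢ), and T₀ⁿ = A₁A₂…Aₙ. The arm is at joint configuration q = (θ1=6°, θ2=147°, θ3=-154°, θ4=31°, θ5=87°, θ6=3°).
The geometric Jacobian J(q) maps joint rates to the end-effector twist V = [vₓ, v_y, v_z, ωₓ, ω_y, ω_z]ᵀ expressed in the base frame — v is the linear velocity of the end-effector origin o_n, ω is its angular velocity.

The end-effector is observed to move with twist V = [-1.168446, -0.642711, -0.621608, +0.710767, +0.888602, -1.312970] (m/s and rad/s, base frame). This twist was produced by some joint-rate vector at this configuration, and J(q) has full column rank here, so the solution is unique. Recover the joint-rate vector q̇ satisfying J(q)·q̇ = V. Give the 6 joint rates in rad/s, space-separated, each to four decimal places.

-0.5790 -0.1280 0.9150 0.8570 0.3820 0.5930

o_n = [0.6459, -0.1529, -1.2789]
J₁: ẑ×o_n = [0.1529, 0.6459, -0.0000], ω = ẑ
J2: z=[-0.1045, 0.9945, 0.0000] o=[0.4674, 0.0491, 0.0900] → [-1.3614, -0.1431, -0.1564, -0.1045, 0.9945, 0.0000]
J3: z=[-0.1045, 0.9945, 0.0000] o=[-0.0247, -0.0026, -0.2313] → [-1.0418, -0.1095, -0.6512, -0.1045, 0.9945, 0.0000]
J4: z=[0.1212, 0.0127, -0.9925] o=[0.1135, 0.0119, -0.2143] → [-0.1772, -0.3994, -0.0268, 0.1212, 0.0127, -0.9925]
J5: z=[0.4188, 0.9059, 0.0628] o=[0.5540, -0.1541, -0.7570] → [-0.4728, 0.2243, -0.0828, 0.4188, 0.9059, 0.0628]
J6: z=[0.8924, -0.4234, 0.1563] o=[0.6213, -0.1579, -1.1513] → [0.0532, 0.1177, 0.0149, 0.8924, -0.4234, 0.1563]
q̇ = J⁺·V = [-0.5790, -0.1280, 0.9150, 0.8570, 0.3820, 0.5930]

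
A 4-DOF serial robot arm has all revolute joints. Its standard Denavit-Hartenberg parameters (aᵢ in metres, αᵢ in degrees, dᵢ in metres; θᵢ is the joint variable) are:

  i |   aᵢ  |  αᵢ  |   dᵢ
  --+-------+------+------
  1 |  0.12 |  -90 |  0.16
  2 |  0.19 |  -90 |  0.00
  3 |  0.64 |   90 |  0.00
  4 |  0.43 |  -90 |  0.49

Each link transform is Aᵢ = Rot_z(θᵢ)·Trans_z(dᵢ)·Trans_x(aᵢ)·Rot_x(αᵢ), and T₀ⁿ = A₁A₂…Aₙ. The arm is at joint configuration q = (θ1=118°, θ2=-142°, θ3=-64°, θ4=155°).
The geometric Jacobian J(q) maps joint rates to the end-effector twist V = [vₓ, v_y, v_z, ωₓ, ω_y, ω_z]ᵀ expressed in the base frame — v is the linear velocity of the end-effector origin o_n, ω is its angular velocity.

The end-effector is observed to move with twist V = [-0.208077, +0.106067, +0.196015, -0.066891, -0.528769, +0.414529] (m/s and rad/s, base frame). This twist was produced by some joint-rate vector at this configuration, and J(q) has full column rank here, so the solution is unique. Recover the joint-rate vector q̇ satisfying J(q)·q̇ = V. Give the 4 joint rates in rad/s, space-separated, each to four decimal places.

o_n = [-0.5492, 0.0962, 0.2166]
J₁: ẑ×o_n = [-0.0962, -0.5492, 0.0000], ω = ẑ
J2: z=[-0.8829, -0.4695, 0.0000] o=[-0.0563, 0.1060, 0.1600] → [-0.0266, 0.0500, -0.2227, -0.8829, -0.4695, 0.0000]
J3: z=[-0.2890, 0.5436, 0.7880] o=[0.0140, -0.0262, 0.2770] → [-0.1293, -0.4612, 0.2707, -0.2890, 0.5436, 0.7880]
J4: z=[-0.7196, 0.4196, -0.5534] o=[-0.3902, -0.4915, 0.4497] → [0.2274, -0.0797, -0.3561, -0.7196, 0.4196, -0.5534]
q̇ = J⁺·V = [-0.1960, 0.6580, 0.2130, -0.8000]

-0.1960 0.6580 0.2130 -0.8000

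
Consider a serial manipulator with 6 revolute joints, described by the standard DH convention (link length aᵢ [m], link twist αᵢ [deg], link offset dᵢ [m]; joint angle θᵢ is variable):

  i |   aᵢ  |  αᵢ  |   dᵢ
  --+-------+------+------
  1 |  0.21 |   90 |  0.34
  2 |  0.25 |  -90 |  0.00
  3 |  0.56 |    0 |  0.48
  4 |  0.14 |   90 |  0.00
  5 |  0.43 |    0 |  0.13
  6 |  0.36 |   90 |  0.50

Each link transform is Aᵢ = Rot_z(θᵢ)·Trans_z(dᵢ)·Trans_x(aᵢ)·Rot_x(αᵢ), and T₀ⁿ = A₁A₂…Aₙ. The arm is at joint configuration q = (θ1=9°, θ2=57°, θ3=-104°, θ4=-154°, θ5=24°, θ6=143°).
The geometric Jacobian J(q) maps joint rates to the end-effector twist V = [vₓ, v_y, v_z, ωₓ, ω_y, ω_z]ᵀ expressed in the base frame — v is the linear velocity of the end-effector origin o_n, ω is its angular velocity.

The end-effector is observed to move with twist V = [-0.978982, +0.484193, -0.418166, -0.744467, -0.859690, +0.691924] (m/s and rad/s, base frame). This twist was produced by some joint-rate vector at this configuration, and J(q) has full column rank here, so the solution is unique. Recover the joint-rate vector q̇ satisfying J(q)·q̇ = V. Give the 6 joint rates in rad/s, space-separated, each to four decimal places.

-0.1610 0.7840 0.2270 0.9670 0.0800 0.1670

o_n = [0.0072, -0.2361, 1.3219]
J₁: ẑ×o_n = [0.2361, 0.0072, -0.0000], ω = ẑ
J2: z=[0.1564, -0.9877, 0.0000] o=[0.2074, 0.0329, 0.3400] → [-0.9698, -0.1536, -0.2398, 0.1564, -0.9877, 0.0000]
J3: z=[-0.8283, -0.1312, 0.5446] o=[0.3419, 0.0542, 0.5497] → [0.0568, 0.4574, 0.1965, -0.8283, -0.1312, 0.5446]
J4: z=[-0.8283, -0.1312, 0.5446] o=[-0.0436, -0.5570, 0.6975] → [-0.2567, 0.5449, -0.2592, -0.8283, -0.1312, 0.5446]
J5: z=[0.4937, 0.2887, 0.8203] o=[-0.0807, -0.4243, 0.6731] → [0.0329, -0.2482, 0.0675, 0.4937, 0.2887, 0.8203]
J6: z=[0.4937, 0.2887, 0.8203] o=[-0.2654, -0.0371, 0.8065] → [0.3120, -0.0308, -0.1769, 0.4937, 0.2887, 0.8203]
q̇ = J⁺·V = [-0.1610, 0.7840, 0.2270, 0.9670, 0.0800, 0.1670]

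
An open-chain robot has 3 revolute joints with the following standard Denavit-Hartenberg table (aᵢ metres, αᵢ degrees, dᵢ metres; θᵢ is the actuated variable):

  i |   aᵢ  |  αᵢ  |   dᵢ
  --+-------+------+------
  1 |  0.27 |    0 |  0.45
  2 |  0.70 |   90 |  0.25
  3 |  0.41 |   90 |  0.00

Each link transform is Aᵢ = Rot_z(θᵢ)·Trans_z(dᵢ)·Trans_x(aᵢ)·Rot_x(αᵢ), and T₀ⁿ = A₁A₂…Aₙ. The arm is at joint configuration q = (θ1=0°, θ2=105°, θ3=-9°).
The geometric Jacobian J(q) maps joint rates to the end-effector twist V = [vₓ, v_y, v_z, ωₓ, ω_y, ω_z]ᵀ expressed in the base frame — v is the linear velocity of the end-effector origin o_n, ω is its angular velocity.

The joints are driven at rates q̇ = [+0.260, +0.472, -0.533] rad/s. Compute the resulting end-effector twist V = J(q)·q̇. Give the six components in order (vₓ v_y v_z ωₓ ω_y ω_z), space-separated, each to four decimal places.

o_n = [-0.0160, 1.0673, 0.6359]
J₁: ẑ×o_n = [-1.0673, -0.0160, 0.0000], ω = ẑ
J2: z=[0.0000, 0.0000, 1.0000] o=[0.2700, 0.0000, 0.4500] → [-1.0673, -0.2860, 0.0000, 0.0000, 0.0000, 1.0000]
J3: z=[0.9659, 0.2588, 0.0000] o=[0.0888, 0.6761, 0.7000] → [-0.0166, 0.0620, 0.4050, 0.9659, 0.2588, 0.0000]
V = J·q̇ = [-0.7724, -0.1722, -0.2158, -0.5148, -0.1380, 0.7320]

-0.7724 -0.1722 -0.2158 -0.5148 -0.1380 0.7320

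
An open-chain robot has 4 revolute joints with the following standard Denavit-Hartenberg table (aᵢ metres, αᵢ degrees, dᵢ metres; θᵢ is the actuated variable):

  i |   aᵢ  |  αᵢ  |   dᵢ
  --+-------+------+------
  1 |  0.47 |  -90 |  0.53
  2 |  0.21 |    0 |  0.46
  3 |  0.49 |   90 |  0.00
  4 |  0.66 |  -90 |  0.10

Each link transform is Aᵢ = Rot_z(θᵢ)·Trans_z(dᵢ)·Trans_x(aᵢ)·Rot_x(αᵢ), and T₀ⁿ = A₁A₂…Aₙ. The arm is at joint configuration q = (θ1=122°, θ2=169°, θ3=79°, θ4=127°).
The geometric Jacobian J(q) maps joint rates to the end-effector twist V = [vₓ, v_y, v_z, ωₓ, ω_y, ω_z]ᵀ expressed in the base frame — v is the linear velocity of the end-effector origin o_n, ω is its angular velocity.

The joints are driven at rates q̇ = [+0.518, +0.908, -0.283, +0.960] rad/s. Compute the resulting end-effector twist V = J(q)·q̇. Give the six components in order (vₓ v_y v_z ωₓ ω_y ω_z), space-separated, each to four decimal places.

0.4372 -0.1133 -0.2023 -0.0584 -1.0860 0.1584

o_n = [-0.9094, -0.4074, 0.5385]
J₁: ẑ×o_n = [0.4074, -0.9094, 0.0000], ω = ẑ
J2: z=[-0.8480, -0.5299, 0.0000] o=[-0.2491, 0.3986, 0.5300] → [-0.0045, 0.0072, 0.3336, -0.8480, -0.5299, 0.0000]
J3: z=[-0.8480, -0.5299, 0.0000] o=[-0.5299, -0.0200, 0.4899] → [-0.0257, 0.0412, 0.1275, -0.8480, -0.5299, 0.0000]
J4: z=[0.4913, -0.7863, -0.3746] o=[-0.4327, -0.1757, 0.9443] → [0.2322, 0.3779, -0.4887, 0.4913, -0.7863, -0.3746]
V = J·q̇ = [0.4372, -0.1133, -0.2023, -0.0584, -1.0860, 0.1584]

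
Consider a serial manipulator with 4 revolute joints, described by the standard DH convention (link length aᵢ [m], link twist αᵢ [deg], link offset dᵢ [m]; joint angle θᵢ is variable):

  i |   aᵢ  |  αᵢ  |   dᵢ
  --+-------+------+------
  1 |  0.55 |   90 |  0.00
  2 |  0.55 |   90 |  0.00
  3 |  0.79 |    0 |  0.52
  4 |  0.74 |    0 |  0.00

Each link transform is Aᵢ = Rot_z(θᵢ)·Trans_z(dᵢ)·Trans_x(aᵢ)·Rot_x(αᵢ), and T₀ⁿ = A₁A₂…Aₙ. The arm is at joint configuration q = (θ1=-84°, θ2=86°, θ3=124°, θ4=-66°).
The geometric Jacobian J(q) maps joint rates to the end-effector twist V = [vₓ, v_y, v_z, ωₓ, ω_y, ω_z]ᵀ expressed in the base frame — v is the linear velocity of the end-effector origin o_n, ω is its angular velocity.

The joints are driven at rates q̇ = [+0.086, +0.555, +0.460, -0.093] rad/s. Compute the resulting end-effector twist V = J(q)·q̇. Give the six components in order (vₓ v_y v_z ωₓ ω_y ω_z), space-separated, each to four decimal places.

0.1342 0.1988 -0.2230 -0.5137 -0.4221 0.0604

o_n = [-1.1601, -1.2316, 0.4629]
J₁: ẑ×o_n = [1.2316, -1.1601, 0.0000], ω = ẑ
J2: z=[-0.9945, -0.1045, 0.0000] o=[0.0575, -0.5470, 0.0000] → [-0.0484, 0.4603, 0.5536, -0.9945, -0.1045, 0.0000]
J3: z=[0.1043, -0.9921, -0.0698] o=[0.0615, -0.5851, 0.5487] → [0.0400, 0.0942, -1.2794, 0.1043, -0.9921, -0.0698]
J4: z=[0.1043, -0.9921, -0.0698] o=[-0.5388, -1.1388, 0.0717] → [-0.3946, 0.0025, -0.6260, 0.1043, -0.9921, -0.0698]
V = J·q̇ = [0.1342, 0.1988, -0.2230, -0.5137, -0.4221, 0.0604]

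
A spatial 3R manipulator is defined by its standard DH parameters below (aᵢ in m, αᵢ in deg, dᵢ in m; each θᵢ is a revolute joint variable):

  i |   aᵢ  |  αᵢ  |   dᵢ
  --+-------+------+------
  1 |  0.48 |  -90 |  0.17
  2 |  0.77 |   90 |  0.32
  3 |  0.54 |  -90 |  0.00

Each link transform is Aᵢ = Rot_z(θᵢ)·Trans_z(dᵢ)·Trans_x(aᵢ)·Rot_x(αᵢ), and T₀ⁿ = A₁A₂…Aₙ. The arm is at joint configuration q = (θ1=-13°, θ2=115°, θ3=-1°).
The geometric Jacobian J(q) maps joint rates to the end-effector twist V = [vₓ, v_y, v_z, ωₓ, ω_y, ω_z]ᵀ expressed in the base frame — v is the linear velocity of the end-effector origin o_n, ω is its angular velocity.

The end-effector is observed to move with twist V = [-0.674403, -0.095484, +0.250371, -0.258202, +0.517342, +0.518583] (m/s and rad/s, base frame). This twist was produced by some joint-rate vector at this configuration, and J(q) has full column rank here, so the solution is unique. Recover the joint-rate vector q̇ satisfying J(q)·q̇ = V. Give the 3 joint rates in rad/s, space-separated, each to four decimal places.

o_n = [-0.0018, 0.3192, -1.0172]
J₁: ẑ×o_n = [-0.3192, -0.0018, 0.0000], ω = ẑ
J2: z=[0.2250, 0.9744, 0.0000] o=[0.4677, -0.1080, 0.1700] → [-1.1568, 0.2671, 0.5536, 0.2250, 0.9744, 0.0000]
J3: z=[0.8831, -0.2039, -0.4226] o=[0.2226, 0.2770, -0.5279] → [0.1176, 0.5270, -0.0085, 0.8831, -0.2039, -0.4226]
q̇ = J⁺·V = [0.3470, 0.4460, -0.4060]

0.3470 0.4460 -0.4060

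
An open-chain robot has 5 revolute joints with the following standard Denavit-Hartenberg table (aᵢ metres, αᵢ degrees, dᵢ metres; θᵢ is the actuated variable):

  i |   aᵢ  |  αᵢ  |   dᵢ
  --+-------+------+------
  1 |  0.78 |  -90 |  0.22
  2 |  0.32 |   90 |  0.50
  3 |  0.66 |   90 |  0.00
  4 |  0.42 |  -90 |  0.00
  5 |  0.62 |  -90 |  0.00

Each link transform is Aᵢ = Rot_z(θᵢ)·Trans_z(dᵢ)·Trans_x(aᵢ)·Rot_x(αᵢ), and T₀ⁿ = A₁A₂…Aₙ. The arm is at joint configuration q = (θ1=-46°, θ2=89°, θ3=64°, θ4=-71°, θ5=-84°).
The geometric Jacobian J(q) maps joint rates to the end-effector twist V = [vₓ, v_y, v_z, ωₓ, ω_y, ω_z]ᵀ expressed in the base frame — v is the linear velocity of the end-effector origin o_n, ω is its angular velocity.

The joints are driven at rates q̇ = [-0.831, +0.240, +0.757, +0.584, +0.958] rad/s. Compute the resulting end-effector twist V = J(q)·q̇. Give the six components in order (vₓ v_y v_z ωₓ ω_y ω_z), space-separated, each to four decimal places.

o_n = [0.9324, 0.4233, -1.0205]
J₁: ẑ×o_n = [-0.4233, 0.9324, 0.0000], ω = ẑ
J2: z=[0.7193, 0.6947, 0.0000] o=[0.5418, -0.5611, 0.2200] → [-0.8617, 0.8924, 0.4368, 0.7193, 0.6947, 0.0000]
J3: z=[0.6946, -0.7192, 0.0175] o=[0.9054, -0.2178, -0.1000] → [0.6509, 0.6399, 0.4647, 0.6946, -0.7192, 0.0175]
J4: z=[-0.3044, -0.3158, -0.8987] o=[1.3356, 0.1907, -0.3892] → [0.4084, 0.1702, -0.1982, -0.3044, -0.3158, -0.8987]
J5: z=[0.8425, 0.3510, -0.4087] o=[1.1489, 0.5609, -0.4561] → [-0.2543, 0.5640, -0.0399, 0.8425, 0.3510, -0.4087]
V = J·q̇ = [0.6326, 0.5634, 0.3026, 1.3277, -0.2259, -1.7342]

0.6326 0.5634 0.3026 1.3277 -0.2259 -1.7342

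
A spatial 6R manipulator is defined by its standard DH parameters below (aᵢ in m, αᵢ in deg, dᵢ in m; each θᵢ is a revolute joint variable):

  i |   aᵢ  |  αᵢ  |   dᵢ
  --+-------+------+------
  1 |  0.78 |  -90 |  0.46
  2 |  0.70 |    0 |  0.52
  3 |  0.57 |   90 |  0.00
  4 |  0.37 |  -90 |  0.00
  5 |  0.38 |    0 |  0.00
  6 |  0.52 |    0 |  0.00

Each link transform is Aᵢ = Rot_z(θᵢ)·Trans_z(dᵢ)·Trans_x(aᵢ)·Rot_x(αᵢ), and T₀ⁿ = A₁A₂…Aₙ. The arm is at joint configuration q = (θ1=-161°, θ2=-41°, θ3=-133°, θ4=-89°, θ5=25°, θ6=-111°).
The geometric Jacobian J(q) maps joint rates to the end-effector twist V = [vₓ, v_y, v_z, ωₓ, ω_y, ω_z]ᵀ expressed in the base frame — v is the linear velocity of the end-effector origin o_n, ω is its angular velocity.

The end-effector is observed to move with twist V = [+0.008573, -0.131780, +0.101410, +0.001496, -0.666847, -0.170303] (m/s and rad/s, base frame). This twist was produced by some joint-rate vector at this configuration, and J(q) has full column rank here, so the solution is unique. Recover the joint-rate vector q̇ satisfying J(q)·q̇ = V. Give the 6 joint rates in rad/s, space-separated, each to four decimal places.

-0.0320 0.6690 -0.0340 0.1150 0.1820 -0.4110

o_n = [-0.7284, -0.0070, 0.6240]
J₁: ẑ×o_n = [0.0070, -0.7284, 0.0000], ω = ẑ
J2: z=[0.3256, -0.9455, 0.0000] o=[-0.7375, -0.2539, 0.4600] → [-0.1551, -0.0534, 0.0890, 0.3256, -0.9455, 0.0000]
J3: z=[0.3256, -0.9455, 0.0000] o=[-1.0677, -0.9176, 0.9192] → [0.2791, 0.0961, 0.6173, 0.3256, -0.9455, 0.0000]
J4: z=[0.0988, 0.0340, -0.9945] o=[-0.5317, -0.7331, 0.9788] → [0.7100, 0.2306, 0.0785, 0.0988, 0.0340, -0.9945]
J5: z=[0.9459, 0.3072, 0.1045] o=[-0.6461, -0.3812, 0.9795] → [-0.1483, 0.3276, 0.3792, 0.9459, 0.3072, 0.1045]
J6: z=[0.9459, 0.3072, 0.1045] o=[-0.7684, -0.0591, 1.1398] → [-0.1639, 0.4921, 0.0370, 0.9459, 0.3072, 0.1045]
q̇ = J⁺·V = [-0.0320, 0.6690, -0.0340, 0.1150, 0.1820, -0.4110]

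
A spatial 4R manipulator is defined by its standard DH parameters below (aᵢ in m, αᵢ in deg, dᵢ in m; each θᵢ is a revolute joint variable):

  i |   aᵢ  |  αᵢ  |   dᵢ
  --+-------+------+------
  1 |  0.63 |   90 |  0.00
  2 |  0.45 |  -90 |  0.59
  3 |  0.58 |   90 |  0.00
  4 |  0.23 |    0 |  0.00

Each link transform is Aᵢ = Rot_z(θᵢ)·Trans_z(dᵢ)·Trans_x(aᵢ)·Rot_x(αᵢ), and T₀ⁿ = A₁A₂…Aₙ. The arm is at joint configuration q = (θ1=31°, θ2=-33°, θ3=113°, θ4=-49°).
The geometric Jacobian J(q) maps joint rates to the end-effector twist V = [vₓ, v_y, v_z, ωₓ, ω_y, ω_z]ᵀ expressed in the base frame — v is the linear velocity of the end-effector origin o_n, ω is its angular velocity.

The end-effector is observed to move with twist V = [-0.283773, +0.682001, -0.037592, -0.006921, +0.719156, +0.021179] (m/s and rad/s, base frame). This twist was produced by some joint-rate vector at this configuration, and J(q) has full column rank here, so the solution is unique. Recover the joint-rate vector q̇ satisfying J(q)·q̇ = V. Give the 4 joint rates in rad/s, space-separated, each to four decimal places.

0.7360 -0.3250 -0.4010 0.7550

o_n = [0.5345, 0.4178, -0.2351]
J₁: ẑ×o_n = [-0.4178, 0.5345, 0.0000], ω = ẑ
J2: z=[0.5150, -0.8572, 0.0000] o=[0.5400, 0.3245, 0.0000] → [0.2015, 0.1211, 0.0434, 0.5150, -0.8572, 0.0000]
J3: z=[0.4668, 0.2805, 0.8387] o=[1.1674, 0.0131, -0.2451] → [-0.3366, -0.5354, 0.3664, 0.4668, 0.2805, 0.8387]
J4: z=[0.4605, 0.7325, -0.5013] o=[0.7295, 0.3729, -0.1217] → [-0.0606, 0.1500, 0.1635, 0.4605, 0.7325, -0.5013]
q̇ = J⁺·V = [0.7360, -0.3250, -0.4010, 0.7550]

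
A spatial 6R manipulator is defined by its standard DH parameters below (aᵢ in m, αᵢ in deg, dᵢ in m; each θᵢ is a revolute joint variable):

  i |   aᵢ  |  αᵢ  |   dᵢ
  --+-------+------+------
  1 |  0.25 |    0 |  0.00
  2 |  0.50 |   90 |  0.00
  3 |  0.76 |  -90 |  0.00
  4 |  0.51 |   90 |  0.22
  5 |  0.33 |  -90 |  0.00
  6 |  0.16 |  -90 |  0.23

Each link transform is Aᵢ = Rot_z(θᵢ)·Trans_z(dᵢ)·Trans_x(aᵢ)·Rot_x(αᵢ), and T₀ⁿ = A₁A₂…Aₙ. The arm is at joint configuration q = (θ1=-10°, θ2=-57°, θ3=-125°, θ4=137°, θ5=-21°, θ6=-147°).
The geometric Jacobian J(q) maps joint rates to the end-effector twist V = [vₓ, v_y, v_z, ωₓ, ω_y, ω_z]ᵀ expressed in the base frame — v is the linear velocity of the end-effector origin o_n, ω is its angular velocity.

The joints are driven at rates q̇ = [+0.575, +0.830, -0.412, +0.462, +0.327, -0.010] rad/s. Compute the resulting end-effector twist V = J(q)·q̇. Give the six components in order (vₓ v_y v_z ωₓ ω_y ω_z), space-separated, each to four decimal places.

o_n = [1.0470, -0.4138, -0.4159]
J₁: ẑ×o_n = [0.4138, 1.0470, -0.0000], ω = ẑ
J2: z=[0.0000, 0.0000, 1.0000] o=[0.2462, -0.0434, 0.0000] → [0.3704, 0.8008, -0.0000, 0.0000, 0.0000, 1.0000]
J3: z=[-0.9205, -0.3907, 0.0000] o=[0.4416, -0.5037, 0.0000] → [0.1625, -0.3828, 0.1538, -0.9205, -0.3907, 0.0000]
J4: z=[0.3201, -0.7540, -0.5736] o=[0.2712, -0.1024, -0.6226] → [-0.3344, -0.5111, 0.4853, 0.3201, -0.7540, -0.5736]
J5: z=[0.5204, 0.6458, -0.5587] o=[0.7454, -0.3293, -0.4432] → [-0.0295, -0.1827, -0.2387, 0.5204, 0.6458, -0.5587]
J6: z=[0.5825, -0.7468, -0.3208] o=[0.9515, -0.2770, -0.1908] → [0.1242, 0.1005, -0.0083, 0.5825, -0.7468, -0.3208]
V = J·q̇ = [0.3130, 1.1276, 0.0829, 0.6915, 0.0313, 0.9605]

0.3130 1.1276 0.0829 0.6915 0.0313 0.9605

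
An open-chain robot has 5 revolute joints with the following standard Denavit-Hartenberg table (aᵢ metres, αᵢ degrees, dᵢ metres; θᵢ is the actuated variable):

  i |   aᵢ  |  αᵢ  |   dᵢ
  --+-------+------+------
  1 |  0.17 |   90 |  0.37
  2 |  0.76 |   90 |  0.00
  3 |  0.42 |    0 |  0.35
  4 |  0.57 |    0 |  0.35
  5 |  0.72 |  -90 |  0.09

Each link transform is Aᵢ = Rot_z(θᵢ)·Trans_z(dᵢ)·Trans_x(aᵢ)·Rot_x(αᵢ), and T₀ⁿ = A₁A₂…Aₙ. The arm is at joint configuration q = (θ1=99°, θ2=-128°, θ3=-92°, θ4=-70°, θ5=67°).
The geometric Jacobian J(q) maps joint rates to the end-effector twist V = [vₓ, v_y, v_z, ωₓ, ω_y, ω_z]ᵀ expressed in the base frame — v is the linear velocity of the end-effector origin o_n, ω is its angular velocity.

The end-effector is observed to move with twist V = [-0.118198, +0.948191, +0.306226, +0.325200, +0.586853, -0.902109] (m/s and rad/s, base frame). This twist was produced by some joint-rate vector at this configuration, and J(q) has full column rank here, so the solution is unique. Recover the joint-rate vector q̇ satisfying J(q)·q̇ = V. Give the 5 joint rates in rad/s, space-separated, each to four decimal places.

o_n = [-1.2127, -0.7378, 0.7457]
J₁: ẑ×o_n = [0.7378, -1.2127, 0.0000], ω = ẑ
J2: z=[0.9877, 0.1564, 0.0000] o=[-0.0266, 0.1679, 0.3700] → [0.0588, -0.3710, -0.7090, 0.9877, 0.1564, 0.0000]
J3: z=[0.1233, -0.7783, 0.6157] o=[0.0466, -0.2942, -0.2289] → [-0.4854, -0.8954, -1.0348, 0.1233, -0.7783, 0.6157]
J4: z=[0.1233, -0.7783, 0.6157] o=[-0.3262, -0.6234, -0.0019] → [-0.5114, -0.6379, -0.7040, 0.1233, -0.7783, 0.6157]
J5: z=[0.1233, -0.7783, 0.6157] o=[-0.5093, -0.5937, 0.6408] → [0.0071, -0.4460, -0.5652, 0.1233, -0.7783, 0.6157]
q̇ = J⁺·V = [-0.4890, 0.4130, -0.4740, 0.0200, -0.2170]

-0.4890 0.4130 -0.4740 0.0200 -0.2170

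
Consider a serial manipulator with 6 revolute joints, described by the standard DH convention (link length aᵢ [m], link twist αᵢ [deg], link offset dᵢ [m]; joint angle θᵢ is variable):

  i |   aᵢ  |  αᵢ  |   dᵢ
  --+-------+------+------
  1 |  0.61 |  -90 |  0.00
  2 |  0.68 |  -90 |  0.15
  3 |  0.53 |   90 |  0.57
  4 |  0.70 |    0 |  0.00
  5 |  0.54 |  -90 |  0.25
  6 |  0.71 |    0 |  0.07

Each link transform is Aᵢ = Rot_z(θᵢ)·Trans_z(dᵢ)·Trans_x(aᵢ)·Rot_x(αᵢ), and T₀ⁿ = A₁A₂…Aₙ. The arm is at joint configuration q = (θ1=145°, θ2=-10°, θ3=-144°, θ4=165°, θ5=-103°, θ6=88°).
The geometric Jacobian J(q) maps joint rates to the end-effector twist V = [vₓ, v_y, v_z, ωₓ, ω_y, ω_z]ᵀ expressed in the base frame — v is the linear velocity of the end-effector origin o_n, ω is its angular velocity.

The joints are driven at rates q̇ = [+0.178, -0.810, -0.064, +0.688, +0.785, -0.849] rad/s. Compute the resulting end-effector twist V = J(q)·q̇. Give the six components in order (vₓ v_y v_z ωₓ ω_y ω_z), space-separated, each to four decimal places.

-1.0457 0.8094 0.6219 2.1489 0.4010 0.3779

o_n = [-1.7299, 0.5332, -1.1063]
J₁: ẑ×o_n = [-0.5332, -1.7299, 0.0000], ω = ẑ
J2: z=[-0.5736, -0.8192, 0.0000] o=[-0.4997, 0.3499, 0.0000] → [0.9062, -0.6345, -1.1129, -0.5736, -0.8192, 0.0000]
J3: z=[-0.1422, 0.0996, -0.9848] o=[-1.1343, 0.6111, 0.1181] → [-0.1987, 0.4124, 0.0704, -0.1422, 0.0996, -0.9848]
J4: z=[0.9382, 0.3307, -0.1021] o=[-1.0481, 0.1705, -0.5177] → [-0.1576, 0.6218, 0.5657, 0.9382, 0.3307, -0.1021]
J5: z=[0.9382, 0.3307, -0.1021] o=[-1.2872, 0.8231, -0.6011] → [-0.1966, 0.5191, -0.1256, 0.9382, 0.3307, -0.1021]
J6: z=[-0.3453, 0.8754, -0.3383] o=[-1.0405, 0.7153, -1.1318] → [-0.0392, 0.2420, 0.6663, -0.3453, 0.8754, -0.3383]
V = J·q̇ = [-1.0457, 0.8094, 0.6219, 2.1489, 0.4010, 0.3779]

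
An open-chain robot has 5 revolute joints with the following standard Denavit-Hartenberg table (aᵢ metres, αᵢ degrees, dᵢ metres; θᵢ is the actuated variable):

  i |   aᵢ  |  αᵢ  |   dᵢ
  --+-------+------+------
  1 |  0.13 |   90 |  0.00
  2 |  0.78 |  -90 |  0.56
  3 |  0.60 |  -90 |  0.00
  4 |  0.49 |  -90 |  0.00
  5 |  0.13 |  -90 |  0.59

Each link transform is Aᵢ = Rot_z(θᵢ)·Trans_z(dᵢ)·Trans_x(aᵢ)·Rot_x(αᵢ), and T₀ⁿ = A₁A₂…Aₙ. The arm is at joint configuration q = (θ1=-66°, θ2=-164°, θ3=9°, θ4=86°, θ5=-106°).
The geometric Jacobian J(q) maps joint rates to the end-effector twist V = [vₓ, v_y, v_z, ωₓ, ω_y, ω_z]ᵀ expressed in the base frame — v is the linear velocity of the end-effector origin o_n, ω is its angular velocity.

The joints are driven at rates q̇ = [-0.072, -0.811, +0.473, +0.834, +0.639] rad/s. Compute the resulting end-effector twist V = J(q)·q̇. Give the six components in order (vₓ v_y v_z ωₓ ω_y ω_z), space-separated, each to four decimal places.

o_n = [-0.7092, 0.5361, 0.2537]
J₁: ẑ×o_n = [-0.5361, -0.7092, 0.0000], ω = ẑ
J2: z=[-0.9135, -0.4067, 0.0000] o=[0.0529, -0.1188, 0.0000] → [-0.1032, 0.2318, -0.9082, -0.9135, -0.4067, 0.0000]
J3: z=[0.1121, -0.2518, -0.9613] o=[-0.7637, 0.3384, -0.2150] → [0.0719, -0.1049, 0.0359, 0.1121, -0.2518, -0.9613]
J4: z=[0.9635, 0.2644, 0.0431] o=[-0.9096, 0.8970, -0.3783] → [0.1827, -0.6003, -0.4008, 0.9635, 0.2644, 0.0431]
J5: z=[0.2348, -0.9111, 0.3386] o=[-0.9727, 1.0519, 0.0822] → [0.0184, 0.0490, 0.1190, 0.2348, -0.9111, 0.3386]
V = J·q̇ = [0.3204, -0.6559, 0.4953, 1.7475, -0.1510, -0.2743]

0.3204 -0.6559 0.4953 1.7475 -0.1510 -0.2743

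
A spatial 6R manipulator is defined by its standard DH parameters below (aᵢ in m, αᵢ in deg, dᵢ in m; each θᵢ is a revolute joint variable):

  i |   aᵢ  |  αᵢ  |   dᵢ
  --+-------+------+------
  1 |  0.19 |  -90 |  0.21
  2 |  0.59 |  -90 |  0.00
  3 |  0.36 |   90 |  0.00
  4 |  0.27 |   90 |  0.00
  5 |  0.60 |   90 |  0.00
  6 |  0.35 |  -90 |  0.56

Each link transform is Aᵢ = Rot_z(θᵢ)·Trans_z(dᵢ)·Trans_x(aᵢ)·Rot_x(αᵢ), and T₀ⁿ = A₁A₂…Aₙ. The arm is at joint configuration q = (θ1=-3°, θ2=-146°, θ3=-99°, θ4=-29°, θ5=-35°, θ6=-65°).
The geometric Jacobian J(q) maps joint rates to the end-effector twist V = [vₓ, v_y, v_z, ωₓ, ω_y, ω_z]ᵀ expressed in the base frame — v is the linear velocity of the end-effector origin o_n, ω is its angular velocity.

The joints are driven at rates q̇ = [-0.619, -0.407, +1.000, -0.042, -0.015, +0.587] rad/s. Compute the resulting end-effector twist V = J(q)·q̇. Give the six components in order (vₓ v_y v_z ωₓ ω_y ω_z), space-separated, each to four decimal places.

-0.7162 -0.0332 0.1050 0.1603 -0.6181 0.6701

o_n = [-0.8323, 1.1765, 0.9467]
J₁: ẑ×o_n = [-1.1765, -0.8323, 0.0000], ω = ẑ
J2: z=[0.0523, 0.9986, 0.0000] o=[0.1897, -0.0099, 0.2100] → [0.7356, -0.0386, 1.0828, 0.0523, 0.9986, 0.0000]
J3: z=[0.5584, -0.0293, 0.8290] o=[-0.2987, 0.0157, 0.5399] → [-0.9743, -0.6695, 0.6326, 0.5584, -0.0293, 0.8290]
J4: z=[0.8095, -0.1991, -0.5523] o=[-0.2335, 0.3683, 0.5084] → [0.3591, -0.0240, 0.5351, 0.8095, -0.1991, -0.5523]
J5: z=[-0.5763, -0.4493, -0.6827] o=[-0.2638, 0.6034, 0.3793] → [0.1363, 0.7151, -0.5857, -0.5763, -0.4493, -0.6827]
J6: z=[-0.5987, -0.3365, 0.7268] o=[-0.5976, 1.1000, 0.3342] → [-0.2617, 0.1961, -0.1248, -0.5987, -0.3365, 0.7268]
V = J·q̇ = [-0.7162, -0.0332, 0.1050, 0.1603, -0.6181, 0.6701]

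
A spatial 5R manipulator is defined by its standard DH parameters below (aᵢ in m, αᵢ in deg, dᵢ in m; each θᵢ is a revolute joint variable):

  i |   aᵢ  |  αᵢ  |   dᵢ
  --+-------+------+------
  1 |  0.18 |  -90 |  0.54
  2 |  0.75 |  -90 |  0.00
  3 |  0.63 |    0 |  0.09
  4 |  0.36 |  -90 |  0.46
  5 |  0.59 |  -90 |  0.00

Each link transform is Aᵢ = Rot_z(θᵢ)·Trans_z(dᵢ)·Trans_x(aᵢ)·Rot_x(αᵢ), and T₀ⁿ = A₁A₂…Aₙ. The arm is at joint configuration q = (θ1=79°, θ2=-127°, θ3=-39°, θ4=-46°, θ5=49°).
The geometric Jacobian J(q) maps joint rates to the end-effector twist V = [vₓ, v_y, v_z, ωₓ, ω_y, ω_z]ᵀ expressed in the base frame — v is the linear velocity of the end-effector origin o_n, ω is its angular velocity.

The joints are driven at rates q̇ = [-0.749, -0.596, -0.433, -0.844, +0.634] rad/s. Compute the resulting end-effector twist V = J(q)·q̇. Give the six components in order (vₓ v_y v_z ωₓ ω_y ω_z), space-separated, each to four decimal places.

o_n = [-1.2193, -0.2943, 1.6450]
J₁: ẑ×o_n = [0.2943, -1.2193, 0.0000], ω = ẑ
J2: z=[-0.9816, 0.1908, 0.0000] o=[0.0343, 0.1767, 0.5400] → [0.2108, 1.0847, 0.7016, -0.9816, 0.1908, 0.0000]
J3: z=[0.1524, 0.7840, 0.6018] o=[-0.0518, -0.2664, 1.1390] → [0.4135, -0.7797, 0.9110, 0.1524, 0.7840, 0.6018]
J4: z=[0.1524, 0.7840, 0.6018] o=[-0.4835, -0.4094, 1.5842] → [-0.0215, -0.4521, 0.5944, 0.1524, 0.7840, 0.6018]
J5: z=[-0.0288, -0.6051, 0.7956] o=[-0.7690, 0.0011, 1.8860] → [0.3809, -0.3652, -0.2639, -0.0288, -0.6051, 0.7956]
V = J·q̇ = [-0.2655, 0.7544, -1.4816, 0.3722, -1.4985, -1.0131]

-0.2655 0.7544 -1.4816 0.3722 -1.4985 -1.0131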